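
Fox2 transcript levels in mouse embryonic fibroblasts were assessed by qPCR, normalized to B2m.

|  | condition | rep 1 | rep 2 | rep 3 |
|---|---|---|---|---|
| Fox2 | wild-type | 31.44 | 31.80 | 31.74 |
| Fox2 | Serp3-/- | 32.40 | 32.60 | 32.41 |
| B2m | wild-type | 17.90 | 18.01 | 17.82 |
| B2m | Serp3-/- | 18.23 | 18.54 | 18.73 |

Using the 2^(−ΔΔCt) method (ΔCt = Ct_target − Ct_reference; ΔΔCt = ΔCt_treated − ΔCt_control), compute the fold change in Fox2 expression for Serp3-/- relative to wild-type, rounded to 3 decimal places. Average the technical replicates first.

0.859

Mean Ct: Fox2 wild-type 31.660; Fox2 Serp3-/- 32.470; B2m wild-type 17.910; B2m Serp3-/- 18.500
ΔCt(wild-type) = 31.660 − 17.910 = 13.750
ΔCt(Serp3-/-) = 32.470 − 18.500 = 13.970
ΔΔCt = 13.970 − 13.750 = 0.220
Fold change = 2^(−0.220) = 0.8586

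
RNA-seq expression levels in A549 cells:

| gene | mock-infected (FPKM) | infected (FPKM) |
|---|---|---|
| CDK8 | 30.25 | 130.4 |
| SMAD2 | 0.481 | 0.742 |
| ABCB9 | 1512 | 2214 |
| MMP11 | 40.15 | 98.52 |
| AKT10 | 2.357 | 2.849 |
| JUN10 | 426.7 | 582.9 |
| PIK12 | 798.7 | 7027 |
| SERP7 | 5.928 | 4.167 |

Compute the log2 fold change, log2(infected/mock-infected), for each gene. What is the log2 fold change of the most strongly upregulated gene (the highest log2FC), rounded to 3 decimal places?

3.137

log2(130.4/30.25) = 2.108  (CDK8)
log2(0.742/0.481) = 0.625  (SMAD2)
log2(2214/1512) = 0.550  (ABCB9)
log2(98.52/40.15) = 1.295  (MMP11)
log2(2.849/2.357) = 0.274  (AKT10)
log2(582.9/426.7) = 0.450  (JUN10)
log2(7027/798.7) = 3.137  (PIK12)
log2(4.167/5.928) = -0.509  (SERP7)
PIK12 is most strongly upregulated.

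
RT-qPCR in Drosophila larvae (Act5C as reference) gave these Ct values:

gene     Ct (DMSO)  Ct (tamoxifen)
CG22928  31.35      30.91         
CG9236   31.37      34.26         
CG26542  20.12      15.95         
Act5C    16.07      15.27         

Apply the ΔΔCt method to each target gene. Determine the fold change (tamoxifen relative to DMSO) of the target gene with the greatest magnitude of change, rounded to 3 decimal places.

CG22928: ΔΔCt = (30.91−15.27) − (31.35−16.07) = 15.64 − 15.28 = 0.36; fold change = 2^-0.36 = 0.779
CG9236: ΔΔCt = (34.26−15.27) − (31.37−16.07) = 18.99 − 15.30 = 3.69; fold change = 2^-3.69 = 0.077
CG26542: ΔΔCt = (15.95−15.27) − (20.12−16.07) = 0.68 − 4.05 = -3.37; fold change = 2^3.37 = 10.339
CG9236 has the largest |ΔΔCt| = 3.69.

0.077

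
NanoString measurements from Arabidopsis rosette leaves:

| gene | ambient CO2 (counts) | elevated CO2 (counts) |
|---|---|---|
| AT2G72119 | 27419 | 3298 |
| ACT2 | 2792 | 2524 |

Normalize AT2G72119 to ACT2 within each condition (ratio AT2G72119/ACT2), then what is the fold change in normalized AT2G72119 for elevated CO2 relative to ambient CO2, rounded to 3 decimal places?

AT2G72119/ACT2 (ambient CO2) = 27419 / 2792 = 9.8206
AT2G72119/ACT2 (elevated CO2) = 3298 / 2524 = 1.3067
Fold change = 1.3067 / 9.8206 = 0.1331

0.133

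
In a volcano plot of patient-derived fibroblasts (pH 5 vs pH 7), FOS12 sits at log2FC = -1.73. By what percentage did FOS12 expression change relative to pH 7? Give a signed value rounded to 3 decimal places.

Fold change = 2^(-1.73) = 0.3015
Percent change = (FC − 1) × 100% = (0.3015 − 1) × 100 = -69.855%

-69.855%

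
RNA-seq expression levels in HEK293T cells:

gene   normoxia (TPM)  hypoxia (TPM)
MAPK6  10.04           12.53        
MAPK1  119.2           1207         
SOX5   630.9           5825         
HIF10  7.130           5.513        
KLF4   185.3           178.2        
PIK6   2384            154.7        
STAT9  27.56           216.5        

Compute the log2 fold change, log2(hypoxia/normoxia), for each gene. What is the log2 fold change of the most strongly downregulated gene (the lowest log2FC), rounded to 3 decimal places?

-3.946

log2(12.53/10.04) = 0.320  (MAPK6)
log2(1207/119.2) = 3.340  (MAPK1)
log2(5825/630.9) = 3.207  (SOX5)
log2(5.513/7.130) = -0.371  (HIF10)
log2(178.2/185.3) = -0.056  (KLF4)
log2(154.7/2384) = -3.946  (PIK6)
log2(216.5/27.56) = 2.974  (STAT9)
PIK6 is most strongly downregulated.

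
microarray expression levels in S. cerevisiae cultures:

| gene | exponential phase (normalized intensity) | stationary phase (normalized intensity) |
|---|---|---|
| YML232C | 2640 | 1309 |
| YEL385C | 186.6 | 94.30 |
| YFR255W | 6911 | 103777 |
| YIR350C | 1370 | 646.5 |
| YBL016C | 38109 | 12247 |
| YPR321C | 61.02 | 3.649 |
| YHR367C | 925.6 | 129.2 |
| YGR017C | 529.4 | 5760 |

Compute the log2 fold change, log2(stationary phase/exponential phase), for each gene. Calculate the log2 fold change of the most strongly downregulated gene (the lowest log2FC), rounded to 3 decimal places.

log2(1309/2640) = -1.012  (YML232C)
log2(94.30/186.6) = -0.985  (YEL385C)
log2(103777/6911) = 3.908  (YFR255W)
log2(646.5/1370) = -1.083  (YIR350C)
log2(12247/38109) = -1.638  (YBL016C)
log2(3.649/61.02) = -4.064  (YPR321C)
log2(129.2/925.6) = -2.841  (YHR367C)
log2(5760/529.4) = 3.444  (YGR017C)
YPR321C is most strongly downregulated.

-4.064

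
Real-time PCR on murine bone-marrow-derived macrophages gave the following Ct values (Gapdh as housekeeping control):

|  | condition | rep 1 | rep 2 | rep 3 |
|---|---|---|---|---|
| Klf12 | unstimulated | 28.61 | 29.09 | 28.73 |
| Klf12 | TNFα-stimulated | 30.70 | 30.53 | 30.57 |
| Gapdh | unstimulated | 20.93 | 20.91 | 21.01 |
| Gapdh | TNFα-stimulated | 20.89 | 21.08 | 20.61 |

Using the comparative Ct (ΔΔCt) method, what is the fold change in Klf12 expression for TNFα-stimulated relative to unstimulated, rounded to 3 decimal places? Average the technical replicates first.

0.272

Mean Ct: Klf12 unstimulated 28.810; Klf12 TNFα-stimulated 30.600; Gapdh unstimulated 20.950; Gapdh TNFα-stimulated 20.860
ΔCt(unstimulated) = 28.810 − 20.950 = 7.860
ΔCt(TNFα-stimulated) = 30.600 − 20.860 = 9.740
ΔΔCt = 9.740 − 7.860 = 1.880
Fold change = 2^(−1.880) = 0.2717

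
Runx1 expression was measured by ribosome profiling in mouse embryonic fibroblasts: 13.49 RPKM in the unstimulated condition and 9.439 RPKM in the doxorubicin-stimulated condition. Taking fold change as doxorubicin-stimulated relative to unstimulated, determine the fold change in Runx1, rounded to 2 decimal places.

Fold change = 9.439 / 13.49 = 0.700
Runx1 is downregulated.

0.70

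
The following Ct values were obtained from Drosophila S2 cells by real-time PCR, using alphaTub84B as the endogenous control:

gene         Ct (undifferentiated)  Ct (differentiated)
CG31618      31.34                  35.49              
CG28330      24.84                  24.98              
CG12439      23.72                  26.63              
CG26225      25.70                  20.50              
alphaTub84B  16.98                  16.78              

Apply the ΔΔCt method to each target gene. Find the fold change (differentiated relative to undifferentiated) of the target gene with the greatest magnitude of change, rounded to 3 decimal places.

32.000

CG31618: ΔΔCt = (35.49−16.78) − (31.34−16.98) = 18.71 − 14.36 = 4.35; fold change = 2^-4.35 = 0.049
CG28330: ΔΔCt = (24.98−16.78) − (24.84−16.98) = 8.20 − 7.86 = 0.34; fold change = 2^-0.34 = 0.790
CG12439: ΔΔCt = (26.63−16.78) − (23.72−16.98) = 9.85 − 6.74 = 3.11; fold change = 2^-3.11 = 0.116
CG26225: ΔΔCt = (20.50−16.78) − (25.70−16.98) = 3.72 − 8.72 = -5.00; fold change = 2^5.00 = 32.000
CG26225 has the largest |ΔΔCt| = 5.00.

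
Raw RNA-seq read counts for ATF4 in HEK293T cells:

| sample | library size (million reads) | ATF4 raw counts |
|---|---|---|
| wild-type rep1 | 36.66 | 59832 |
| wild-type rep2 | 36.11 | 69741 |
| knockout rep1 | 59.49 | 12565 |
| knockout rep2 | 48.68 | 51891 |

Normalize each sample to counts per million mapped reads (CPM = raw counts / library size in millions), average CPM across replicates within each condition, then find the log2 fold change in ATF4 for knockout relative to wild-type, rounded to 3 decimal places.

CPM(wild-type rep1) = 59832 / 36.66 = 1632.0786
CPM(wild-type rep2) = 69741 / 36.11 = 1931.3487
CPM(knockout rep1) = 12565 / 59.49 = 211.2120
CPM(knockout rep2) = 51891 / 48.68 = 1065.9614
mean CPM(wild-type) = 1781.7136; mean CPM(knockout) = 638.5867
Fold change = 638.5867 / 1781.7136 = 0.35841
log2(0.35841) = -1.4803

-1.480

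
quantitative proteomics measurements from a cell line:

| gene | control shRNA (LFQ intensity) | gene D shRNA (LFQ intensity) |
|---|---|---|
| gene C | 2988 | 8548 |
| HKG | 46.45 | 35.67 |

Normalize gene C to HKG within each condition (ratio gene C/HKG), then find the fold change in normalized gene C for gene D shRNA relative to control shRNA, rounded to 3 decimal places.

3.725

gene C/HKG (control shRNA) = 2988 / 46.45 = 64.327
gene C/HKG (gene D shRNA) = 8548 / 35.67 = 239.64
Fold change = 239.64 / 64.327 = 3.7253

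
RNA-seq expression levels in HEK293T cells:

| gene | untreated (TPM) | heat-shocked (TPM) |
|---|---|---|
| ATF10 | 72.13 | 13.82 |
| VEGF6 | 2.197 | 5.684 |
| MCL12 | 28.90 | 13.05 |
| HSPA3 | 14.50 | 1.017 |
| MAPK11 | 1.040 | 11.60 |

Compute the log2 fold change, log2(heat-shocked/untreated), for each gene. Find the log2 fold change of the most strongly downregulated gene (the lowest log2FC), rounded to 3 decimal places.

log2(13.82/72.13) = -2.384  (ATF10)
log2(5.684/2.197) = 1.371  (VEGF6)
log2(13.05/28.90) = -1.147  (MCL12)
log2(1.017/14.50) = -3.834  (HSPA3)
log2(11.60/1.040) = 3.479  (MAPK11)
HSPA3 is most strongly downregulated.

-3.834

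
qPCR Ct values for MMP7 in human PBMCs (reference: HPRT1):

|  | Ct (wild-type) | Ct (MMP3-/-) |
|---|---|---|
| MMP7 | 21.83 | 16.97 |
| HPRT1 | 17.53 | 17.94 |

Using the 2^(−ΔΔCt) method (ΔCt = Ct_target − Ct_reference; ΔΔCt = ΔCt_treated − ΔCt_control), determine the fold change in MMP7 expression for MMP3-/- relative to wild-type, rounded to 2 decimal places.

38.59

ΔCt(wild-type) = 21.830 − 17.530 = 4.300
ΔCt(MMP3-/-) = 16.970 − 17.940 = -0.970
ΔΔCt = -0.970 − 4.300 = -5.270
Fold change = 2^(−(-5.270)) = 2^5.270 = 38.586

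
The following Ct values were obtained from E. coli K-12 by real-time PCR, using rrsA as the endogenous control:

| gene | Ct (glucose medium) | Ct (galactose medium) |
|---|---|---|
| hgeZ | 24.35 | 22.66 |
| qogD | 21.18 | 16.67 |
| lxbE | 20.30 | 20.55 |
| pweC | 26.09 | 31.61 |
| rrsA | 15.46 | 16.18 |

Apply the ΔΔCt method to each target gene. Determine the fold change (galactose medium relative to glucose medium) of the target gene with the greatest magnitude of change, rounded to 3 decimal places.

hgeZ: ΔΔCt = (22.66−16.18) − (24.35−15.46) = 6.48 − 8.89 = -2.41; fold change = 2^2.41 = 5.315
qogD: ΔΔCt = (16.67−16.18) − (21.18−15.46) = 0.49 − 5.72 = -5.23; fold change = 2^5.23 = 37.531
lxbE: ΔΔCt = (20.55−16.18) − (20.30−15.46) = 4.37 − 4.84 = -0.47; fold change = 2^0.47 = 1.385
pweC: ΔΔCt = (31.61−16.18) − (26.09−15.46) = 15.43 − 10.63 = 4.80; fold change = 2^-4.80 = 0.036
qogD has the largest |ΔΔCt| = 5.23.

37.531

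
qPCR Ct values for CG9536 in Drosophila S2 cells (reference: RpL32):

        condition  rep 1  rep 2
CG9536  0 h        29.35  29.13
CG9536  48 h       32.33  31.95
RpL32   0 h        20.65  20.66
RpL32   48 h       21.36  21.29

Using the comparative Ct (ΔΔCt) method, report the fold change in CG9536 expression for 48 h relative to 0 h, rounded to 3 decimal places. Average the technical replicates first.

0.213

Mean Ct: CG9536 0 h 29.240; CG9536 48 h 32.140; RpL32 0 h 20.655; RpL32 48 h 21.325
ΔCt(0 h) = 29.240 − 20.655 = 8.585
ΔCt(48 h) = 32.140 − 21.325 = 10.815
ΔΔCt = 10.815 − 8.585 = 2.230
Fold change = 2^(−2.230) = 0.2132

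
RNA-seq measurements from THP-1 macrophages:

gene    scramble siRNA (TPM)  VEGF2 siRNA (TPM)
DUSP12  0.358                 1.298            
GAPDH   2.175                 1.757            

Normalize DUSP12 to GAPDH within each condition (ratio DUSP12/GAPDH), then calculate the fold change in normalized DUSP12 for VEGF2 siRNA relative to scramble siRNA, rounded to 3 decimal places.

DUSP12/GAPDH (scramble siRNA) = 0.358 / 2.175 = 0.1646
DUSP12/GAPDH (VEGF2 siRNA) = 1.298 / 1.757 = 0.73876
Fold change = 0.73876 / 0.1646 = 4.4883

4.488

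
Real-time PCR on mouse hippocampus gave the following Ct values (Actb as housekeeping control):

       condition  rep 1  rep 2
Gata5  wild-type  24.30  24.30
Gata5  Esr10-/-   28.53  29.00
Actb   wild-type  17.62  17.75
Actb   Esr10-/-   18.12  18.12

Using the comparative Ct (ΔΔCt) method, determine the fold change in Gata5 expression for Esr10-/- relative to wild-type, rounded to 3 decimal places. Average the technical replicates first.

Mean Ct: Gata5 wild-type 24.300; Gata5 Esr10-/- 28.765; Actb wild-type 17.685; Actb Esr10-/- 18.120
ΔCt(wild-type) = 24.300 − 17.685 = 6.615
ΔCt(Esr10-/-) = 28.765 − 18.120 = 10.645
ΔΔCt = 10.645 − 6.615 = 4.030
Fold change = 2^(−4.030) = 0.0612

0.061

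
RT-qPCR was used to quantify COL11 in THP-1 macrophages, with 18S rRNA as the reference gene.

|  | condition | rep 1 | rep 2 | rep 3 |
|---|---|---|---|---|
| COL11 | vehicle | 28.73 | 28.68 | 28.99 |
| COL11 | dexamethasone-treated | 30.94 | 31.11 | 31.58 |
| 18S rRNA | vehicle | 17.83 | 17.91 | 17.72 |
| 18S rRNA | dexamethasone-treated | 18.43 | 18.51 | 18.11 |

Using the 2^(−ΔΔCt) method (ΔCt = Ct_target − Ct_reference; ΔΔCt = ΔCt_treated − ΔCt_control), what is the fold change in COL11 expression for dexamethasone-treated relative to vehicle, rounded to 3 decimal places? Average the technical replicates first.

0.272

Mean Ct: COL11 vehicle 28.800; COL11 dexamethasone-treated 31.210; 18S rRNA vehicle 17.820; 18S rRNA dexamethasone-treated 18.350
ΔCt(vehicle) = 28.800 − 17.820 = 10.980
ΔCt(dexamethasone-treated) = 31.210 − 18.350 = 12.860
ΔΔCt = 12.860 − 10.980 = 1.880
Fold change = 2^(−1.880) = 0.2717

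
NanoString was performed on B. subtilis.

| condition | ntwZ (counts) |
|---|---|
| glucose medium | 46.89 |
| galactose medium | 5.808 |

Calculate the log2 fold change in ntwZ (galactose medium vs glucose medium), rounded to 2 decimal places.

-3.01

Fold change = 5.808 / 46.89 = 0.1239
log2(0.1239) = -3.013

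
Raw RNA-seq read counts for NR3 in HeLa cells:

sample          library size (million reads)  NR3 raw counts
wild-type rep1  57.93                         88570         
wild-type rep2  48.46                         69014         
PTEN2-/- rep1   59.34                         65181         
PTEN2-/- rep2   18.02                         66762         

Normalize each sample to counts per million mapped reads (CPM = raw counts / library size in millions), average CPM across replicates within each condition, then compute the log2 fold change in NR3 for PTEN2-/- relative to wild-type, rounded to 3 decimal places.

CPM(wild-type rep1) = 88570 / 57.93 = 1528.9142
CPM(wild-type rep2) = 69014 / 48.46 = 1424.1436
CPM(PTEN2-/- rep1) = 65181 / 59.34 = 1098.4328
CPM(PTEN2-/- rep2) = 66762 / 18.02 = 3704.8835
mean CPM(wild-type) = 1476.5289; mean CPM(PTEN2-/-) = 2401.6581
Fold change = 2401.6581 / 1476.5289 = 1.62656
log2(1.62656) = 0.7018

0.702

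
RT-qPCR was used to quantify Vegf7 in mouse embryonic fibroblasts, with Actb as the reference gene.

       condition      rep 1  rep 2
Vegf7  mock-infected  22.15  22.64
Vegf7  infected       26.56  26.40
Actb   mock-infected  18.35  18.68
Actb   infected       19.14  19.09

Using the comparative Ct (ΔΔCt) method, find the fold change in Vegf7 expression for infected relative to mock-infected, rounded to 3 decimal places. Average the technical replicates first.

0.089

Mean Ct: Vegf7 mock-infected 22.395; Vegf7 infected 26.480; Actb mock-infected 18.515; Actb infected 19.115
ΔCt(mock-infected) = 22.395 − 18.515 = 3.880
ΔCt(infected) = 26.480 − 19.115 = 7.365
ΔΔCt = 7.365 − 3.880 = 3.485
Fold change = 2^(−3.485) = 0.0893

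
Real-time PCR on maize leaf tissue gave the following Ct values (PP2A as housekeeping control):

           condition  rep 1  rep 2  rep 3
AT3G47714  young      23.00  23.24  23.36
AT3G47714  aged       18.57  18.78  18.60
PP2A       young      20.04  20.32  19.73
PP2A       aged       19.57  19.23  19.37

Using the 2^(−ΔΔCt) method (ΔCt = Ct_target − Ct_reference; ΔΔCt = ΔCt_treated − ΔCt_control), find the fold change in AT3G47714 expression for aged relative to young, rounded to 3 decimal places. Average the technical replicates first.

15.032

Mean Ct: AT3G47714 young 23.200; AT3G47714 aged 18.650; PP2A young 20.030; PP2A aged 19.390
ΔCt(young) = 23.200 − 20.030 = 3.170
ΔCt(aged) = 18.650 − 19.390 = -0.740
ΔΔCt = -0.740 − 3.170 = -3.910
Fold change = 2^(−(-3.910)) = 2^3.910 = 15.0324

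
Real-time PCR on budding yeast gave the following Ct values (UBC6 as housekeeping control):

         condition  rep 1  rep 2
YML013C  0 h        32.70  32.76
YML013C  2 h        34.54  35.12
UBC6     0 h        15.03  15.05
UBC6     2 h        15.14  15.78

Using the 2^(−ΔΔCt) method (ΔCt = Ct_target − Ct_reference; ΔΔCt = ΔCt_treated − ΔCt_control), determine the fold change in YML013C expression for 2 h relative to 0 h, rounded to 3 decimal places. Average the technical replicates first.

Mean Ct: YML013C 0 h 32.730; YML013C 2 h 34.830; UBC6 0 h 15.040; UBC6 2 h 15.460
ΔCt(0 h) = 32.730 − 15.040 = 17.690
ΔCt(2 h) = 34.830 − 15.460 = 19.370
ΔΔCt = 19.370 − 17.690 = 1.680
Fold change = 2^(−1.680) = 0.3121

0.312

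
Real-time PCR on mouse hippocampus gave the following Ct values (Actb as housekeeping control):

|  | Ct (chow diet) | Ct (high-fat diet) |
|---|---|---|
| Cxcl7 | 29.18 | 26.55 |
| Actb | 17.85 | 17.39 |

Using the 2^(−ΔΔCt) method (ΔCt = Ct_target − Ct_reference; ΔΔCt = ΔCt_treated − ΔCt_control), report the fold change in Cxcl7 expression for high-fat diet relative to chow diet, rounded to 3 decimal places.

ΔCt(chow diet) = 29.180 − 17.850 = 11.330
ΔCt(high-fat diet) = 26.550 − 17.390 = 9.160
ΔΔCt = 9.160 − 11.330 = -2.170
Fold change = 2^(−(-2.170)) = 2^2.170 = 4.5002

4.500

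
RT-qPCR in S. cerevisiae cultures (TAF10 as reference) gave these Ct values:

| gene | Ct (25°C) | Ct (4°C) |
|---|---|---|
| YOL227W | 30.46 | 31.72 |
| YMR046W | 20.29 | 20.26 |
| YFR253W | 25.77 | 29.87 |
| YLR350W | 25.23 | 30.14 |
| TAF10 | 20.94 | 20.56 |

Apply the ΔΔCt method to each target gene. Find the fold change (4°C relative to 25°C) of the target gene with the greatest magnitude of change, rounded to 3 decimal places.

YOL227W: ΔΔCt = (31.72−20.56) − (30.46−20.94) = 11.16 − 9.52 = 1.64; fold change = 2^-1.64 = 0.321
YMR046W: ΔΔCt = (20.26−20.56) − (20.29−20.94) = -0.30 − (-0.65) = 0.35; fold change = 2^-0.35 = 0.785
YFR253W: ΔΔCt = (29.87−20.56) − (25.77−20.94) = 9.31 − 4.83 = 4.48; fold change = 2^-4.48 = 0.045
YLR350W: ΔΔCt = (30.14−20.56) − (25.23−20.94) = 9.58 − 4.29 = 5.29; fold change = 2^-5.29 = 0.026
YLR350W has the largest |ΔΔCt| = 5.29.

0.026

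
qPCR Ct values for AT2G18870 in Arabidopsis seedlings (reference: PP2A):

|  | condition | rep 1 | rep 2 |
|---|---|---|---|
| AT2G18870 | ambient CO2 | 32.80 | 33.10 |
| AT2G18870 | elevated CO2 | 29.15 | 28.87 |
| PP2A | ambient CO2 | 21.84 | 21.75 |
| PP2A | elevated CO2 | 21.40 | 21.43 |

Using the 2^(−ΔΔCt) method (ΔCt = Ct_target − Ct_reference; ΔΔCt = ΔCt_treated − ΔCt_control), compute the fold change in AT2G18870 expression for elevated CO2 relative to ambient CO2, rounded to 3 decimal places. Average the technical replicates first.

11.794

Mean Ct: AT2G18870 ambient CO2 32.950; AT2G18870 elevated CO2 29.010; PP2A ambient CO2 21.795; PP2A elevated CO2 21.415
ΔCt(ambient CO2) = 32.950 − 21.795 = 11.155
ΔCt(elevated CO2) = 29.010 − 21.415 = 7.595
ΔΔCt = 7.595 − 11.155 = -3.560
Fold change = 2^(−(-3.560)) = 2^3.560 = 11.7942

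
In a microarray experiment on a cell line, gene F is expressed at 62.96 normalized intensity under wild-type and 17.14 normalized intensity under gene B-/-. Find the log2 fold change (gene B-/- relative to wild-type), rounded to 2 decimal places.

Fold change = 17.14 / 62.96 = 0.2722
log2(0.2722) = -1.877

-1.88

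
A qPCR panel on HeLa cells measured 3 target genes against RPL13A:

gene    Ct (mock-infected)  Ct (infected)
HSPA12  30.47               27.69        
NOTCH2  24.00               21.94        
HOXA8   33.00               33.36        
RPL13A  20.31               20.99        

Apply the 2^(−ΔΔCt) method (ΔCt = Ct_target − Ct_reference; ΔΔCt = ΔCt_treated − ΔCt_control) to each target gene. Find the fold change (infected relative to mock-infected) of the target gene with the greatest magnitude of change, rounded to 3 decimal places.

11.004

HSPA12: ΔΔCt = (27.69−20.99) − (30.47−20.31) = 6.70 − 10.16 = -3.46; fold change = 2^3.46 = 11.004
NOTCH2: ΔΔCt = (21.94−20.99) − (24.00−20.31) = 0.95 − 3.69 = -2.74; fold change = 2^2.74 = 6.681
HOXA8: ΔΔCt = (33.36−20.99) − (33.00−20.31) = 12.37 − 12.69 = -0.32; fold change = 2^0.32 = 1.248
HSPA12 has the largest |ΔΔCt| = 3.46.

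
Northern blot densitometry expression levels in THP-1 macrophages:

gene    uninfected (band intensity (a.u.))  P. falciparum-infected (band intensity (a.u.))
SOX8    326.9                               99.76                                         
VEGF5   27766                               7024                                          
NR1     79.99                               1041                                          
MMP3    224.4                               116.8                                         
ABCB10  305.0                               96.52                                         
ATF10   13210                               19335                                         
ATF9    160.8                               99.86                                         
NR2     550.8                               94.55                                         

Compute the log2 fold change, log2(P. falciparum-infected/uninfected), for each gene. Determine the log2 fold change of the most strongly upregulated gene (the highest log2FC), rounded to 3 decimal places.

3.702

log2(99.76/326.9) = -1.712  (SOX8)
log2(7024/27766) = -1.983  (VEGF5)
log2(1041/79.99) = 3.702  (NR1)
log2(116.8/224.4) = -0.942  (MMP3)
log2(96.52/305.0) = -1.660  (ABCB10)
log2(19335/13210) = 0.550  (ATF10)
log2(99.86/160.8) = -0.687  (ATF9)
log2(94.55/550.8) = -2.542  (NR2)
NR1 is most strongly upregulated.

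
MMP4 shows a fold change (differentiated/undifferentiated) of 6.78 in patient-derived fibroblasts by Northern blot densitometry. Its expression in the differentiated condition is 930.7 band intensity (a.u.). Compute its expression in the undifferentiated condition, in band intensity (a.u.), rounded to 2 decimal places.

undifferentiated expression = 930.7 / 6.78 = 137.27

137.27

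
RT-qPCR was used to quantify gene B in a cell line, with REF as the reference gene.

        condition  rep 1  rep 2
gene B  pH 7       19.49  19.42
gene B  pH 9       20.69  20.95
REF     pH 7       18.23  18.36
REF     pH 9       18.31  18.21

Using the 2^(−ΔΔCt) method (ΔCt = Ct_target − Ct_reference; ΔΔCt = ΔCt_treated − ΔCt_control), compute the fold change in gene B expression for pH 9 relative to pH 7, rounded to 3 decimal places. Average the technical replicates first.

0.379

Mean Ct: gene B pH 7 19.455; gene B pH 9 20.820; REF pH 7 18.295; REF pH 9 18.260
ΔCt(pH 7) = 19.455 − 18.295 = 1.160
ΔCt(pH 9) = 20.820 − 18.260 = 2.560
ΔΔCt = 2.560 − 1.160 = 1.400
Fold change = 2^(−1.400) = 0.3789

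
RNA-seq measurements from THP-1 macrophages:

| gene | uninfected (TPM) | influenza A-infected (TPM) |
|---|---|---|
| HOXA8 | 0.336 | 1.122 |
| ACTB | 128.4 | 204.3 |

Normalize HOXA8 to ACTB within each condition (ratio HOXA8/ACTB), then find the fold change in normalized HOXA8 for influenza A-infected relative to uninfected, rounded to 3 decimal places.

2.099

HOXA8/ACTB (uninfected) = 0.336 / 128.4 = 0.0026168
HOXA8/ACTB (influenza A-infected) = 1.122 / 204.3 = 0.0054919
Fold change = 0.0054919 / 0.0026168 = 2.0987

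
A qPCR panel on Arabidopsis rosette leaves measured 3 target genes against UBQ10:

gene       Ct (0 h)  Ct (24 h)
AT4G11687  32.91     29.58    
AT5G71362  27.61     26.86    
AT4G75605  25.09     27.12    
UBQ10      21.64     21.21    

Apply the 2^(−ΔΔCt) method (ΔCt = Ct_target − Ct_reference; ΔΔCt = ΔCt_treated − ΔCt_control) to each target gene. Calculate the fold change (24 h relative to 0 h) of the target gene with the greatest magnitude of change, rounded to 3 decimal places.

AT4G11687: ΔΔCt = (29.58−21.21) − (32.91−21.64) = 8.37 − 11.27 = -2.90; fold change = 2^2.90 = 7.464
AT5G71362: ΔΔCt = (26.86−21.21) − (27.61−21.64) = 5.65 − 5.97 = -0.32; fold change = 2^0.32 = 1.248
AT4G75605: ΔΔCt = (27.12−21.21) − (25.09−21.64) = 5.91 − 3.45 = 2.46; fold change = 2^-2.46 = 0.182
AT4G11687 has the largest |ΔΔCt| = 2.90.

7.464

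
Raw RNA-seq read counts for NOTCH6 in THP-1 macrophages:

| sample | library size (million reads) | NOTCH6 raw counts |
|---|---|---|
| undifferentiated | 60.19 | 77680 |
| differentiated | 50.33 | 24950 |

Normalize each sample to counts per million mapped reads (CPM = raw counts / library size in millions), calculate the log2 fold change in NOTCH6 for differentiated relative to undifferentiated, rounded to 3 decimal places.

-1.380

CPM(undifferentiated) = 77680 / 60.19 = 1290.5798
CPM(differentiated) = 24950 / 50.33 = 495.7282
Fold change = 495.7282 / 1290.5798 = 0.38411
log2(0.38411) = -1.3804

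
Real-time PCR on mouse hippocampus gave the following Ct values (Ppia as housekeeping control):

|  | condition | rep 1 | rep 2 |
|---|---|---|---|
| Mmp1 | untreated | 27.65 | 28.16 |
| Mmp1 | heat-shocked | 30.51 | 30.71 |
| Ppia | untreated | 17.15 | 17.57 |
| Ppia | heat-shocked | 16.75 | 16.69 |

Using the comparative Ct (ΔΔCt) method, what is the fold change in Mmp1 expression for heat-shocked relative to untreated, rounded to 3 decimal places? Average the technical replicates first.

0.098

Mean Ct: Mmp1 untreated 27.905; Mmp1 heat-shocked 30.610; Ppia untreated 17.360; Ppia heat-shocked 16.720
ΔCt(untreated) = 27.905 − 17.360 = 10.545
ΔCt(heat-shocked) = 30.610 − 16.720 = 13.890
ΔΔCt = 13.890 − 10.545 = 3.345
Fold change = 2^(−3.345) = 0.0984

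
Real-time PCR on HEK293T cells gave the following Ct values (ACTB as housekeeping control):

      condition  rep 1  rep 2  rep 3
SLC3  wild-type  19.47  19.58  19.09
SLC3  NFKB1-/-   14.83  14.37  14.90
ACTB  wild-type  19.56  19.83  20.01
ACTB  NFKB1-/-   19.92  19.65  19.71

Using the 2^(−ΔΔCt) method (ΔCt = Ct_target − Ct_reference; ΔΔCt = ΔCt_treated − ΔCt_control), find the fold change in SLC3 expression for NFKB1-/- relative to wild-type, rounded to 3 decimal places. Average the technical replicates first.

24.933

Mean Ct: SLC3 wild-type 19.380; SLC3 NFKB1-/- 14.700; ACTB wild-type 19.800; ACTB NFKB1-/- 19.760
ΔCt(wild-type) = 19.380 − 19.800 = -0.420
ΔCt(NFKB1-/-) = 14.700 − 19.760 = -5.060
ΔΔCt = -5.060 − (-0.420) = -4.640
Fold change = 2^(−(-4.640)) = 2^4.640 = 24.9333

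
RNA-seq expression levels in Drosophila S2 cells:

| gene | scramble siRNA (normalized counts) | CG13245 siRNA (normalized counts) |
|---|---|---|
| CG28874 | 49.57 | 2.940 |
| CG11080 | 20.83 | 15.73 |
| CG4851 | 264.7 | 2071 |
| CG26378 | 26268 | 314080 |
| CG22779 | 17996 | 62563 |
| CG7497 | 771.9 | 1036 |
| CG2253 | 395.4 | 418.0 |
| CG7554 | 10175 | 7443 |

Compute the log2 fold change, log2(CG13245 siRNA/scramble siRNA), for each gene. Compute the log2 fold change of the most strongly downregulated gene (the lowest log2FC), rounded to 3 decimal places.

log2(2.940/49.57) = -4.076  (CG28874)
log2(15.73/20.83) = -0.405  (CG11080)
log2(2071/264.7) = 2.968  (CG4851)
log2(314080/26268) = 3.580  (CG26378)
log2(62563/17996) = 1.798  (CG22779)
log2(1036/771.9) = 0.425  (CG7497)
log2(418.0/395.4) = 0.080  (CG2253)
log2(7443/10175) = -0.451  (CG7554)
CG28874 is most strongly downregulated.

-4.076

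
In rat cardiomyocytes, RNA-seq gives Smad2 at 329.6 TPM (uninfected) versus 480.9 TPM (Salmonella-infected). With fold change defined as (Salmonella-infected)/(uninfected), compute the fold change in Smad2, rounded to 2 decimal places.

1.46

Fold change = 480.9 / 329.6 = 1.459
Smad2 is upregulated.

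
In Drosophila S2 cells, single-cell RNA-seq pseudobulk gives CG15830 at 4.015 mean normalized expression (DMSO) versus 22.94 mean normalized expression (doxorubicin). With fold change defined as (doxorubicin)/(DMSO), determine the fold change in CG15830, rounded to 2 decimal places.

5.71

Fold change = 22.94 / 4.015 = 5.714
CG15830 is upregulated.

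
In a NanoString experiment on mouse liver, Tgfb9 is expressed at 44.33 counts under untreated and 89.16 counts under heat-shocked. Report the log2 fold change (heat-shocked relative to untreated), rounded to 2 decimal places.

Fold change = 89.16 / 44.33 = 2.0113
log2(2.0113) = 1.008

1.01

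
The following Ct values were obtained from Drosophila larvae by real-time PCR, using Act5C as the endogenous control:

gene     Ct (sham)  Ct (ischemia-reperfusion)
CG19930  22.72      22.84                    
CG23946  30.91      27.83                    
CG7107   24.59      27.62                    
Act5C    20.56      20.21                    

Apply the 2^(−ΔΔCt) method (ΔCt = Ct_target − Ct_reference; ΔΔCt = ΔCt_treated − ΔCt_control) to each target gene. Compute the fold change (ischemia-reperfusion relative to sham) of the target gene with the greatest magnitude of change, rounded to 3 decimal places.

0.096

CG19930: ΔΔCt = (22.84−20.21) − (22.72−20.56) = 2.63 − 2.16 = 0.47; fold change = 2^-0.47 = 0.722
CG23946: ΔΔCt = (27.83−20.21) − (30.91−20.56) = 7.62 − 10.35 = -2.73; fold change = 2^2.73 = 6.635
CG7107: ΔΔCt = (27.62−20.21) − (24.59−20.56) = 7.41 − 4.03 = 3.38; fold change = 2^-3.38 = 0.096
CG7107 has the largest |ΔΔCt| = 3.38.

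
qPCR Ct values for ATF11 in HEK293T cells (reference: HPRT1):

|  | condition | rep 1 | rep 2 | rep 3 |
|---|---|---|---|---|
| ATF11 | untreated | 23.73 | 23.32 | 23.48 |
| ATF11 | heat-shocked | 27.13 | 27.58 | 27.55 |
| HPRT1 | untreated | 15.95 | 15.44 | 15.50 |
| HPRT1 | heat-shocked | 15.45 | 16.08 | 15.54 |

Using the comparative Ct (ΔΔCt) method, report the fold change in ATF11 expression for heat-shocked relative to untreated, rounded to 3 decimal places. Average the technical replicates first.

0.069

Mean Ct: ATF11 untreated 23.510; ATF11 heat-shocked 27.420; HPRT1 untreated 15.630; HPRT1 heat-shocked 15.690
ΔCt(untreated) = 23.510 − 15.630 = 7.880
ΔCt(heat-shocked) = 27.420 − 15.690 = 11.730
ΔΔCt = 11.730 − 7.880 = 3.850
Fold change = 2^(−3.850) = 0.0693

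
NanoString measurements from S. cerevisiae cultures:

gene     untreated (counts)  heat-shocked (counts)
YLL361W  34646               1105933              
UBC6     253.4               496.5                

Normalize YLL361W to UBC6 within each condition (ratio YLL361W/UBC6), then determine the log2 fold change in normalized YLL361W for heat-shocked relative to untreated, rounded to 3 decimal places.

YLL361W/UBC6 (untreated) = 34646 / 253.4 = 136.72
YLL361W/UBC6 (heat-shocked) = 1105933 / 496.5 = 2227.5
Fold change = 2227.5 / 136.72 = 16.2916
log2(16.2916) = 4.0261

4.026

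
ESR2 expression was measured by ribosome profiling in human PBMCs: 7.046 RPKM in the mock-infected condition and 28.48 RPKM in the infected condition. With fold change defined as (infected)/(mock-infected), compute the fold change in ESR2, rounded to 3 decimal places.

4.042

Fold change = 28.48 / 7.046 = 4.0420
ESR2 is upregulated.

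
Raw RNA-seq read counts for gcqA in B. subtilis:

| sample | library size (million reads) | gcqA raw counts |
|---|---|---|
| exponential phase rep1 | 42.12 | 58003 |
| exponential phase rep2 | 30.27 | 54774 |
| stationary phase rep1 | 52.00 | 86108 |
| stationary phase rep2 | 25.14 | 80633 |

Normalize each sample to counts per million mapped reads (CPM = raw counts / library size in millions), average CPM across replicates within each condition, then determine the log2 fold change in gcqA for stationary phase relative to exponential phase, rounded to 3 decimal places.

0.610

CPM(exponential phase rep1) = 58003 / 42.12 = 1377.0893
CPM(exponential phase rep2) = 54774 / 30.27 = 1809.5144
CPM(stationary phase rep1) = 86108 / 52.00 = 1655.9231
CPM(stationary phase rep2) = 80633 / 25.14 = 3207.3588
mean CPM(exponential phase) = 1593.3018; mean CPM(stationary phase) = 2431.6409
Fold change = 2431.6409 / 1593.3018 = 1.52616
log2(1.52616) = 0.6099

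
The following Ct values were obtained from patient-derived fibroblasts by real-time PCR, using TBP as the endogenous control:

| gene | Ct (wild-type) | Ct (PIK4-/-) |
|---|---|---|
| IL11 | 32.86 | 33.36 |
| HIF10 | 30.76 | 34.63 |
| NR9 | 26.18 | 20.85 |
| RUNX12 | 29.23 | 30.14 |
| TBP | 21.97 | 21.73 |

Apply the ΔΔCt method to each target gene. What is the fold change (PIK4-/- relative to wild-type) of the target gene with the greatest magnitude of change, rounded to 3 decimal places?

34.060

IL11: ΔΔCt = (33.36−21.73) − (32.86−21.97) = 11.63 − 10.89 = 0.74; fold change = 2^-0.74 = 0.599
HIF10: ΔΔCt = (34.63−21.73) − (30.76−21.97) = 12.90 − 8.79 = 4.11; fold change = 2^-4.11 = 0.058
NR9: ΔΔCt = (20.85−21.73) − (26.18−21.97) = -0.88 − 4.21 = -5.09; fold change = 2^5.09 = 34.060
RUNX12: ΔΔCt = (30.14−21.73) − (29.23−21.97) = 8.41 − 7.26 = 1.15; fold change = 2^-1.15 = 0.451
NR9 has the largest |ΔΔCt| = 5.09.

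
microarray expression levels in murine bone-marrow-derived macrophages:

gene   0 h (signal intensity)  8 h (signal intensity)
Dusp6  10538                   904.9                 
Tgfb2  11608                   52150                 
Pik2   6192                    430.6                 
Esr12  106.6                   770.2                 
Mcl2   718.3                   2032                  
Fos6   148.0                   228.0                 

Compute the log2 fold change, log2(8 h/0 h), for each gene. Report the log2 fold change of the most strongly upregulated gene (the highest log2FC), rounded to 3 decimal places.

2.853

log2(904.9/10538) = -3.542  (Dusp6)
log2(52150/11608) = 2.168  (Tgfb2)
log2(430.6/6192) = -3.846  (Pik2)
log2(770.2/106.6) = 2.853  (Esr12)
log2(2032/718.3) = 1.500  (Mcl2)
log2(228.0/148.0) = 0.623  (Fos6)
Esr12 is most strongly upregulated.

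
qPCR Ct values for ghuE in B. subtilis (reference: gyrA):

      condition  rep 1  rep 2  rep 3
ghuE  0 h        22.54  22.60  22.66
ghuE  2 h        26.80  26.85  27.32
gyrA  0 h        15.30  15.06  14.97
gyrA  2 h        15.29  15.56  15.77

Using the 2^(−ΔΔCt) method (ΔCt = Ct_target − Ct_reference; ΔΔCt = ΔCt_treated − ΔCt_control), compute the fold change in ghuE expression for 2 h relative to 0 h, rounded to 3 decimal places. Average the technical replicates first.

0.064

Mean Ct: ghuE 0 h 22.600; ghuE 2 h 26.990; gyrA 0 h 15.110; gyrA 2 h 15.540
ΔCt(0 h) = 22.600 − 15.110 = 7.490
ΔCt(2 h) = 26.990 − 15.540 = 11.450
ΔΔCt = 11.450 − 7.490 = 3.960
Fold change = 2^(−3.960) = 0.0643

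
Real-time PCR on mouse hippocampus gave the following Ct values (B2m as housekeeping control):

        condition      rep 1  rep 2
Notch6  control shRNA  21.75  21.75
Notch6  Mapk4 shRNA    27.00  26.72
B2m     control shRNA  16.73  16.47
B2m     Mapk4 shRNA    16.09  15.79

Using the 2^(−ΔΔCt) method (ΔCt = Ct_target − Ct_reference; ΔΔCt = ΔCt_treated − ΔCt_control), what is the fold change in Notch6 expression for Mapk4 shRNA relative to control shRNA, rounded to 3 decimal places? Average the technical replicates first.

0.018

Mean Ct: Notch6 control shRNA 21.750; Notch6 Mapk4 shRNA 26.860; B2m control shRNA 16.600; B2m Mapk4 shRNA 15.940
ΔCt(control shRNA) = 21.750 − 16.600 = 5.150
ΔCt(Mapk4 shRNA) = 26.860 − 15.940 = 10.920
ΔΔCt = 10.920 − 5.150 = 5.770
Fold change = 2^(−5.770) = 0.0183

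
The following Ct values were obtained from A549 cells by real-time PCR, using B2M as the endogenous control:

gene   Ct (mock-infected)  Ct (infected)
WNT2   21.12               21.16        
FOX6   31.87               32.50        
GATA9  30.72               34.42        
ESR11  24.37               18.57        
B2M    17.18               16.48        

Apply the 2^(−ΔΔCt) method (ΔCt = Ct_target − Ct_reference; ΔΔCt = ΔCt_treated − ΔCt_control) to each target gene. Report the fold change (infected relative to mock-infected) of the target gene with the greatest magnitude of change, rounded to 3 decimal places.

34.297

WNT2: ΔΔCt = (21.16−16.48) − (21.12−17.18) = 4.68 − 3.94 = 0.74; fold change = 2^-0.74 = 0.599
FOX6: ΔΔCt = (32.50−16.48) − (31.87−17.18) = 16.02 − 14.69 = 1.33; fold change = 2^-1.33 = 0.398
GATA9: ΔΔCt = (34.42−16.48) − (30.72−17.18) = 17.94 − 13.54 = 4.40; fold change = 2^-4.40 = 0.047
ESR11: ΔΔCt = (18.57−16.48) − (24.37−17.18) = 2.09 − 7.19 = -5.10; fold change = 2^5.10 = 34.297
ESR11 has the largest |ΔΔCt| = 5.10.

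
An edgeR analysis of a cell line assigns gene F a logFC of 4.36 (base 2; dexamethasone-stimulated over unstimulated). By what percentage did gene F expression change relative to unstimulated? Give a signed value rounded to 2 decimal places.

1953.48%

Fold change = 2^(4.36) = 20.5348
Percent change = (FC − 1) × 100% = (20.5348 − 1) × 100 = 1953.48%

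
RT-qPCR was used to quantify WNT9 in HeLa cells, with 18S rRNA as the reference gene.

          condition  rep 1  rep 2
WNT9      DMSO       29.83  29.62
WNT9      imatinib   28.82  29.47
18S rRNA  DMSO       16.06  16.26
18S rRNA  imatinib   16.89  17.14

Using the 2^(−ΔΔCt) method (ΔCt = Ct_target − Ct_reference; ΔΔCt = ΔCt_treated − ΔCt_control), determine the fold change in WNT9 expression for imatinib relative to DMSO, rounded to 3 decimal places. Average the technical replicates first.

Mean Ct: WNT9 DMSO 29.725; WNT9 imatinib 29.145; 18S rRNA DMSO 16.160; 18S rRNA imatinib 17.015
ΔCt(DMSO) = 29.725 − 16.160 = 13.565
ΔCt(imatinib) = 29.145 − 17.015 = 12.130
ΔΔCt = 12.130 − 13.565 = -1.435
Fold change = 2^(−(-1.435)) = 2^1.435 = 2.7038

2.704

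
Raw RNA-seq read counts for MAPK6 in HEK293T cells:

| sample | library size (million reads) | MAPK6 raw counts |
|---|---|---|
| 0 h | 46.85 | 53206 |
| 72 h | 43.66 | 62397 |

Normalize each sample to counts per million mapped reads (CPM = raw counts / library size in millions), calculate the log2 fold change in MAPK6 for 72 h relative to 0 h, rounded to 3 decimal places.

CPM(0 h) = 53206 / 46.85 = 1135.6670
CPM(72 h) = 62397 / 43.66 = 1429.1571
Fold change = 1429.1571 / 1135.6670 = 1.25843
log2(1.25843) = 0.3316

0.332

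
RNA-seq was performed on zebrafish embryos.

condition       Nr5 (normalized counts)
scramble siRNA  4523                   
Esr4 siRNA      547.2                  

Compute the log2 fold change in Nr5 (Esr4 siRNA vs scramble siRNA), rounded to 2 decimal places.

Fold change = 547.2 / 4523 = 0.1210
log2(0.1210) = -3.047

-3.05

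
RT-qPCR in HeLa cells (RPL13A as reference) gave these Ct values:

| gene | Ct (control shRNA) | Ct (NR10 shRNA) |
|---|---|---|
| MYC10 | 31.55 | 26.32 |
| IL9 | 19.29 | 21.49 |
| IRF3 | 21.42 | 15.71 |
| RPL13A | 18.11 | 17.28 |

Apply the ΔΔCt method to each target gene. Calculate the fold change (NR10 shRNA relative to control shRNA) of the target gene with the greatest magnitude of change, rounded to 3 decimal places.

MYC10: ΔΔCt = (26.32−17.28) − (31.55−18.11) = 9.04 − 13.44 = -4.40; fold change = 2^4.40 = 21.112
IL9: ΔΔCt = (21.49−17.28) − (19.29−18.11) = 4.21 − 1.18 = 3.03; fold change = 2^-3.03 = 0.122
IRF3: ΔΔCt = (15.71−17.28) − (21.42−18.11) = -1.57 − 3.31 = -4.88; fold change = 2^4.88 = 29.446
IRF3 has the largest |ΔΔCt| = 4.88.

29.446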